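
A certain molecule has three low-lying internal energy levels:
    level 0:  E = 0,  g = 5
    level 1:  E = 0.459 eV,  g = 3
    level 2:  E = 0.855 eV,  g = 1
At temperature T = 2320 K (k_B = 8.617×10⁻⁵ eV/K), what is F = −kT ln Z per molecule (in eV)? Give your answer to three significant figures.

k_BT = 8.617×10⁻⁵ × 2320 K = 0.19991 eV.
Eᵢ/kT = 0, 2.2960, 4.2769.
Z = Σ gᵢe^(−Eᵢ/kT) = 5·e^(−0) + 3·e^(−2.2960) + 1·e^(−4.2769) = 5.0000 + 0.30198 + 0.013886 = 5.3159.
F = −kT ln Z = −0.19991 × ln(5.3159) = −0.19991 × 1.6707 = -0.334 eV.

-0.334 eV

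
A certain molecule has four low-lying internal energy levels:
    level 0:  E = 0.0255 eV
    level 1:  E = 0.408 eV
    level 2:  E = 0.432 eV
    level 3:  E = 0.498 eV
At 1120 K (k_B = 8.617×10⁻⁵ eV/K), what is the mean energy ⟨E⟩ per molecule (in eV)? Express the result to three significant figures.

k_BT = 8.617×10⁻⁵ × 1120 K = 0.096510 eV.
Eᵢ/kT = 0.26422, 4.2275, 4.4762, 5.1601.
Z = Σ e^(−Eᵢ/kT) = e^(−0.26422) + e^(−4.2275) + e^(−4.4762) + e^(−5.1601) = 0.76780 + 0.014589 + 0.011377 + 0.0057411 = 0.79951.
⟨E⟩ = Σ Eᵢ e^(−Eᵢ/kT) / Z = (0.0255·0.76780 + 0.408·0.014589 + 0.432·0.011377 + 0.498·0.0057411) / 0.79951 = 0.0417 eV.

0.0417 eV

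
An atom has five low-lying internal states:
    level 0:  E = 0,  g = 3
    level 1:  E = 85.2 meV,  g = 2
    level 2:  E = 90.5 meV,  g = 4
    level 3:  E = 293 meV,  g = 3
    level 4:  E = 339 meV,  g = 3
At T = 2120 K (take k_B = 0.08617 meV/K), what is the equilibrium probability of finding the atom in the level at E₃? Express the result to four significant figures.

0.07771

k_BT = 0.08617 × 2120 K = 182.680 meV.
Eᵢ/kT = 0, 0.466389, 0.495402, 1.60390, 1.85570.
Z = Σ gᵢe^(−Eᵢ/kT) = 3·e^(−0) + 2·e^(−0.466389) + 4·e^(−0.495402) + 3·e^(−1.60390) + 3·e^(−1.85570) = 3.00000 + 1.25453 + 2.43730 + 0.603332 + 0.469030 = 7.76419.
P₃ = g₃ e^(−E₃/kT) / Z = 0.603332/7.76419 = 0.07771.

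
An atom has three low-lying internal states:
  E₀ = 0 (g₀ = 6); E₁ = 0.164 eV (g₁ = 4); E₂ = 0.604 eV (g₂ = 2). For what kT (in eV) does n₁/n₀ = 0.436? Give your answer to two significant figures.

n₁/n₀ = (g₁/g₀) exp[−(E₁−E₀)/kT] = 0.436.
⇒ (E₁−E₀)/kT = ln((4/6)/0.436) = ln(1.529) = 0.4246.
kT = 0.164 eV / 0.4246 = 0.39 eV.

0.39 eV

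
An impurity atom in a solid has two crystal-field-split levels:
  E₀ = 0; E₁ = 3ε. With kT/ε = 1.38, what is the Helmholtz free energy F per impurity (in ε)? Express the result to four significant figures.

Eᵢ/kT = 0, 2.17391.
Z = Σ e^(−Eᵢ/kT) = e^(−0) + e^(−2.17391) = 1.00000 + 0.113732 = 1.11373.
F = −kT ln Z = −1.38 × ln(1.11373) = −1.38 × 0.107715 = -0.1486 ε.

-0.1486 ε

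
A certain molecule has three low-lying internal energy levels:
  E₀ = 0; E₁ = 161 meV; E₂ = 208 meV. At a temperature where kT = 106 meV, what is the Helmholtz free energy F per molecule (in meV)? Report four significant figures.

-32.55 meV

Eᵢ/kT = 0, 1.51887, 1.96226.
Z = Σ e^(−Eᵢ/kT) = e^(−0) + e^(−1.51887) + e^(−1.96226) = 1.00000 + 0.218959 + 0.140540 = 1.35950.
F = −kT ln Z = −106 × ln(1.35950) = −106 × 0.307117 = -32.55 meV.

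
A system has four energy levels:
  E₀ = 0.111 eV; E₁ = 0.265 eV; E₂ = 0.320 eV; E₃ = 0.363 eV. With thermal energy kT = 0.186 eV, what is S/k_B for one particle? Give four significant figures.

1.236

Eᵢ/kT = 0.596774, 1.42473, 1.72043, 1.95161.
Z = Σ e^(−Eᵢ/kT) = e^(−0.596774) + e^(−1.42473) + e^(−1.72043) + e^(−1.95161) = 0.550585 + 0.240573 + 0.178989 + 0.142045 = 1.11219.
⟨E⟩ = Σ EᵢPᵢ = 0.210131 eV.
S/k_B = ln Z + ⟨E⟩/kT = ln(1.11219) + 0.210131/0.186 = 0.106331 + 1.12974 = 1.236.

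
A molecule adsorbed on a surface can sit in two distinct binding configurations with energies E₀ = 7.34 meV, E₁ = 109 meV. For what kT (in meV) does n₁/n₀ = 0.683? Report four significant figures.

n₁/n₀ = exp[−(E₁−E₀)/kT] = 0.683.
⇒ (E₁−E₀)/kT = ln(1/0.683) = ln(1.46413) = 0.381261.
kT = 101.66 meV / 0.381261 = 266.6 meV.

266.6 meV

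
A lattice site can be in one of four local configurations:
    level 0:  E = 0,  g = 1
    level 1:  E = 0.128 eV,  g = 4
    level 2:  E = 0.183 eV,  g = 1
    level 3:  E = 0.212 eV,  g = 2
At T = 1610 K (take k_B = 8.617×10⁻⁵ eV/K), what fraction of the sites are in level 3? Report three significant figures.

0.132

k_BT = 8.617×10⁻⁵ × 1610 K = 0.13873 eV.
Eᵢ/kT = 0, 0.92266, 1.3191, 1.5281.
Z = Σ gᵢe^(−Eᵢ/kT) = 1·e^(−0) + 4·e^(−0.92266) + 1·e^(−1.3191) + 2·e^(−1.5281) = 1.0000 + 1.5898 + 0.26738 + 0.43389 = 3.2911.
P₃ = g₃ e^(−E₃/kT) / Z = 0.43389/3.2911 = 0.132.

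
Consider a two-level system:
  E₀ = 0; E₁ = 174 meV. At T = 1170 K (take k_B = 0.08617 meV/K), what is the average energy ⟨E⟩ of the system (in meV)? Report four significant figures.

k_BT = 0.08617 × 1170 K = 100.819 meV.
Eᵢ/kT = 0, 1.72587.
Z = Σ e^(−Eᵢ/kT) = e^(−0) + e^(−1.72587) = 1.00000 + 0.178018 = 1.17802.
⟨E⟩ = Σ Eᵢ e^(−Eᵢ/kT) / Z = (0·1.00000 + 174·0.178018) / 1.17802 = 26.29 meV.

26.29 meV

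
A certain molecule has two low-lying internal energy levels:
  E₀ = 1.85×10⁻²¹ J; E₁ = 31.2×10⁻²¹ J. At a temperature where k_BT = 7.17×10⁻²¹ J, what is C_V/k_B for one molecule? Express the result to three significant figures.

0.270

Eᵢ/kT = 0.25802, 4.3515.
Z = Σ e^(−Eᵢ/kT) = e^(−0.25802) + e^(−4.3515) = 0.77258 + 0.012887 = 0.78547.
⟨E⟩ = 2.3315, ⟨E²⟩ = 19.337.
C_V/k_B = (⟨E²⟩ − ⟨E⟩²)/(kT)² = (19.337 − 5.4359)/51.409 = 0.270.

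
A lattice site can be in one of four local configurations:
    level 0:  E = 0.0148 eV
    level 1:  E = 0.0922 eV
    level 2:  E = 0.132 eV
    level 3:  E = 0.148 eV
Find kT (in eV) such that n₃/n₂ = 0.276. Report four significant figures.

n₃/n₂ = exp[−(E₃−E₂)/kT] = 0.276.
⇒ (E₃−E₂)/kT = ln(1/0.276) = ln(3.62319) = 1.28735.
kT = 0.016 eV / 1.28735 = 0.01243 eV.

0.01243 eV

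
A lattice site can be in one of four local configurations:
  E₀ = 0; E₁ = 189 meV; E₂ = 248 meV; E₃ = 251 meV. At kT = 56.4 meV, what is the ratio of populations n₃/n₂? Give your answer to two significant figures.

0.95

n₃/n₂ = exp[−(E₃−E₂)/kT] = exp(−(3 meV)/(56.4 meV)) = exp(-0.05319) = 0.95.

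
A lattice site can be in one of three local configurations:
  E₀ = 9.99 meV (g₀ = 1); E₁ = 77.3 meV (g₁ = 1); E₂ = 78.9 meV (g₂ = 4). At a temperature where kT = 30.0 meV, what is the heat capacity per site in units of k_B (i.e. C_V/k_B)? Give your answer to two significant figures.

1.2

Eᵢ/kT = 0.3330, 2.577, 2.630.
Z = Σ gᵢe^(−Eᵢ/kT) = 1·e^(−0.3330) + 1·e^(−2.577) + 4·e^(−2.630) = 0.7168 + 0.07600 + 0.2883 = 1.081.
⟨E⟩ = 33.10 meV, ⟨E²⟩ = 2147 meV².
C_V/k_B = (⟨E²⟩ − ⟨E⟩²)/(kT)² = (2147 − 1096)/900.0 = 1.2.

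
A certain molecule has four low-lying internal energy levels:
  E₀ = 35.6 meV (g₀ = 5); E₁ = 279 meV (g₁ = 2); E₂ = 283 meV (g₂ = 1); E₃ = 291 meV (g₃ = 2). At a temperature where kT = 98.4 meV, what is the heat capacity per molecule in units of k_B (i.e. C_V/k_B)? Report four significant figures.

Eᵢ/kT = 0.361789, 2.83537, 2.87602, 2.95732.
Z = Σ gᵢe^(−Eᵢ/kT) = 5·e^(−0.361789) + 2·e^(−2.83537) + 1·e^(−2.87602) + 2·e^(−2.95732) = 3.48215 + 0.117394 + 0.0563586 + 0.103916 = 3.75982.
⟨E⟩ = 53.9671 meV, ⟨E²⟩ = 7145.19 meV².
C_V/k_B = (⟨E²⟩ − ⟨E⟩²)/(kT)² = (7145.19 − 2912.45)/9682.56 = 0.4372.

0.4372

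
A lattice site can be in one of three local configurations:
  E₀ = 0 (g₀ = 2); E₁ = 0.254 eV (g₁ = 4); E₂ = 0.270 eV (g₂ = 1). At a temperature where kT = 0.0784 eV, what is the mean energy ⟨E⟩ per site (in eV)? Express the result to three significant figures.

Eᵢ/kT = 0, 3.2398, 3.4439.
Z = Σ gᵢe^(−Eᵢ/kT) = 2·e^(−0) + 4·e^(−3.2398) + 1·e^(−3.4439) = 2.0000 + 0.15669 + 0.031940 = 2.1886.
⟨E⟩ = Σ Eᵢ gᵢe^(−Eᵢ/kT) / Z = (0·2.0000 + 0.254·0.15669 + 0.270·0.031940) / 2.1886 = 0.0221 eV.

0.0221 eV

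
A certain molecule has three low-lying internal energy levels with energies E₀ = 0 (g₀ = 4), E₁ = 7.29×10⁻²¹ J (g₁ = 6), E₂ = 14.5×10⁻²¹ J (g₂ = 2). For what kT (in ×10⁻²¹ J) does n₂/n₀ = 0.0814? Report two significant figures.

8.0 ×10⁻²¹ J

n₂/n₀ = (g₂/g₀) exp[−(E₂−E₀)/kT] = 0.0814.
⇒ (E₂−E₀)/kT = ln((2/4)/0.0814) = ln(6.143) = 1.815.
kT = 14.5 ×10⁻²¹ J / 1.815 = 8.0 ×10⁻²¹ J.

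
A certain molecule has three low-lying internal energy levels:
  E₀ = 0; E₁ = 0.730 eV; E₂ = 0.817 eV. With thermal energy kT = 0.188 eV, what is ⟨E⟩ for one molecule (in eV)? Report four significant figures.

0.02479 eV

Eᵢ/kT = 0, 3.88298, 4.34574.
Z = Σ e^(−Eᵢ/kT) = e^(−0) + e^(−3.88298) + e^(−4.34574) = 1.00000 + 0.0205894 + 0.0129619 = 1.03355.
⟨E⟩ = Σ Eᵢ e^(−Eᵢ/kT) / Z = (0·1.00000 + 0.730·0.0205894 + 0.817·0.0129619) / 1.03355 = 0.02479 eV.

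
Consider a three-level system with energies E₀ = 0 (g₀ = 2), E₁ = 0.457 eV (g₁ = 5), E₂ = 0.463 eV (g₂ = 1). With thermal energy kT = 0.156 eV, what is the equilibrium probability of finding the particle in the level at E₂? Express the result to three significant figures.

Eᵢ/kT = 0, 2.9295, 2.9679.
Z = Σ gᵢe^(−Eᵢ/kT) = 2·e^(−0) + 5·e^(−2.9295) + 1·e^(−2.9679) = 2.0000 + 0.26712 + 0.051411 = 2.3185.
P₂ = g₂ e^(−E₂/kT) / Z = 0.051411/2.3185 = 0.0222.

0.0222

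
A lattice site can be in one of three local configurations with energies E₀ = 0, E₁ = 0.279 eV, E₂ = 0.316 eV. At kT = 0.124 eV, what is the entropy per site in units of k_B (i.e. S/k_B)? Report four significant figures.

0.5373

Eᵢ/kT = 0, 2.25000, 2.54839.
Z = Σ e^(−Eᵢ/kT) = e^(−0) + e^(−2.25000) + e^(−2.54839) = 1.00000 + 0.105399 + 0.0782075 = 1.18361.
⟨E⟩ = Σ EᵢPᵢ = 0.0457244 eV.
S/k_B = ln Z + ⟨E⟩/kT = ln(1.18361) + 0.0457244/0.124 = 0.168569 + 0.368745 = 0.5373.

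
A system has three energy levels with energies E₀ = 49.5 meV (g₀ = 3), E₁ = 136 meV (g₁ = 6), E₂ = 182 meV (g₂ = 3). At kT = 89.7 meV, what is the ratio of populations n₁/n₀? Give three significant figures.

0.762

n₁/n₀ = (g₁/g₀) exp[−(E₁−E₀)/kT] = (6/3) × exp(−(86.5 meV)/(89.7 meV)) = (6/3) × exp(-0.96433) = 0.762.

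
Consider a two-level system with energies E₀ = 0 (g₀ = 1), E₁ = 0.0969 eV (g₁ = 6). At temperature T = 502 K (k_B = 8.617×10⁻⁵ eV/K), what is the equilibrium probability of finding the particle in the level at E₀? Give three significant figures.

k_BT = 8.617×10⁻⁵ × 502 K = 0.043257 eV.
Eᵢ/kT = 0, 2.2401.
Z = Σ gᵢe^(−Eᵢ/kT) = 1·e^(−0) + 6·e^(−2.2401) = 1.0000 + 0.63869 = 1.6387.
P₀ = g₀ e^(−E₀/kT) / Z = 1.0000/1.6387 = 0.610.

0.610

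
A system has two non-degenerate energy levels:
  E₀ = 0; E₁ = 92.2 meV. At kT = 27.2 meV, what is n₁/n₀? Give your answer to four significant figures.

n₁/n₀ = exp[−(E₁−E₀)/kT] = exp(−(92.2 meV)/(27.2 meV)) = exp(-3.38971) = 0.03372.

0.03372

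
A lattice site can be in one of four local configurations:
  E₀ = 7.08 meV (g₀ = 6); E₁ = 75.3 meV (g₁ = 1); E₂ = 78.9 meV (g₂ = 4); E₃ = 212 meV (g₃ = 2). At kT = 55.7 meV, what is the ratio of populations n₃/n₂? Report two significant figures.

0.046

n₃/n₂ = (g₃/g₂) exp[−(E₃−E₂)/kT] = (2/4) × exp(−(133.1 meV)/(55.7 meV)) = (2/4) × exp(-2.390) = 0.046.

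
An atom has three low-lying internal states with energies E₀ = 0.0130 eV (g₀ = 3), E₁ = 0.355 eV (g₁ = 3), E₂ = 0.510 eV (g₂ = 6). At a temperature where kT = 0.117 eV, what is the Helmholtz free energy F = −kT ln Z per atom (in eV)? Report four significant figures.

-0.1248 eV

Eᵢ/kT = 0.111111, 3.03419, 4.35897.
Z = Σ gᵢe^(−Eᵢ/kT) = 3·e^(−0.111111) + 3·e^(−3.03419) + 6·e^(−4.35897) = 2.68452 + 0.144341 + 0.0767493 = 2.90561.
F = −kT ln Z = −0.117 × ln(2.90561) = −0.117 × 1.06664 = -0.1248 eV.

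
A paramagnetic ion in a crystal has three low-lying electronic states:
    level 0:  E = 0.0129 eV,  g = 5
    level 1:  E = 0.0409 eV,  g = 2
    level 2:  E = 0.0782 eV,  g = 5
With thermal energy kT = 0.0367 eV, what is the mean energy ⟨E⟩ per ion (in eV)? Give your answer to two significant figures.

Eᵢ/kT = 0.3515, 1.114, 2.131.
Z = Σ gᵢe^(−Eᵢ/kT) = 5·e^(−0.3515) + 2·e^(−1.114) + 5·e^(−2.131) = 3.518 + 0.6565 + 0.5936 = 4.768.
⟨E⟩ = Σ Eᵢ gᵢe^(−Eᵢ/kT) / Z = (0.0129·3.518 + 0.0409·0.6565 + 0.0782·0.5936) / 4.768 = 0.025 eV.

0.025 eV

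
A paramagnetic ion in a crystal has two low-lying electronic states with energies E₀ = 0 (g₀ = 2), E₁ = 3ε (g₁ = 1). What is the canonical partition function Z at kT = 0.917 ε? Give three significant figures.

Eᵢ/kT = 0, 3.2715.
Z = Σ gᵢe^(−Eᵢ/kT) = 2·e^(−0) + 1·e^(−3.2715) = 2.0000 + 0.037949 = 2.0379.

Z = 2.04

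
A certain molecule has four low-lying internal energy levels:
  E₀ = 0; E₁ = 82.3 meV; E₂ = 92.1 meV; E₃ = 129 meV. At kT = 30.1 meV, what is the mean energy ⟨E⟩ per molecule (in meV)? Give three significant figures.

10.2 meV

Eᵢ/kT = 0, 2.7342, 3.0598, 4.2857.
Z = Σ e^(−Eᵢ/kT) = e^(−0) + e^(−2.7342) + e^(−3.0598) + e^(−4.2857) = 1.0000 + 0.064946 + 0.046897 + 0.013764 = 1.1256.
⟨E⟩ = Σ Eᵢ e^(−Eᵢ/kT) / Z = (0·1.0000 + 82.3·0.064946 + 92.1·0.046897 + 129·0.013764) / 1.1256 = 10.2 meV.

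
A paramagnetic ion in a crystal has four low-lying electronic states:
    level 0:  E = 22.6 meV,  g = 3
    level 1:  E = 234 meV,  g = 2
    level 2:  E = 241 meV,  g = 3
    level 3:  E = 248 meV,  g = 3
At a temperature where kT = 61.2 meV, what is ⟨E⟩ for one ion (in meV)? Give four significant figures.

37.75 meV

Eᵢ/kT = 0.369281, 3.82353, 3.93791, 4.05229.
Z = Σ gᵢe^(−Eᵢ/kT) = 3·e^(−0.369281) + 2·e^(−3.82353) + 3·e^(−3.93791) + 3·e^(−4.05229) = 2.07369 + 0.0437011 + 0.0584667 + 0.0521476 = 2.22801.
⟨E⟩ = Σ Eᵢ gᵢe^(−Eᵢ/kT) / Z = (22.6·2.07369 + 234·0.0437011 + 241·0.0584667 + 248·0.0521476) / 2.22801 = 37.75 meV.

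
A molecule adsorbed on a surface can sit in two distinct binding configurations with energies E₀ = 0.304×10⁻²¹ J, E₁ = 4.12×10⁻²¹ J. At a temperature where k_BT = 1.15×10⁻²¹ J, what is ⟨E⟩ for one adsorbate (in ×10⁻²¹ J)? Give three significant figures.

0.437 ×10⁻²¹ J

Eᵢ/kT = 0.26435, 3.5826.
Z = Σ e^(−Eᵢ/kT) = e^(−0.26435) + e^(−3.5826) = 0.76770 + 0.027803 = 0.79550.
⟨E⟩ = Σ Eᵢ e^(−Eᵢ/kT) / Z = (0.304·0.76770 + 4.12·0.027803) / 0.79550 = 0.437 ×10⁻²¹ J.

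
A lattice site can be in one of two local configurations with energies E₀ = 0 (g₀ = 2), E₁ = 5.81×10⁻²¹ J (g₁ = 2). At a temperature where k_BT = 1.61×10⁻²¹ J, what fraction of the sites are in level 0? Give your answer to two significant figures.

0.97

Eᵢ/kT = 0, 3.609.
Z = Σ gᵢe^(−Eᵢ/kT) = 2·e^(−0) + 2·e^(−3.609) = 2.000 + 0.05416 = 2.054.
P₀ = g₀ e^(−E₀/kT) / Z = 2.000/2.054 = 0.97.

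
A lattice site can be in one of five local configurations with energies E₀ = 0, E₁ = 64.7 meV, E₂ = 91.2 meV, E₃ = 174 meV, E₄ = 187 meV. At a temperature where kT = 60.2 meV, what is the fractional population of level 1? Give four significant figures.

0.2055

Eᵢ/kT = 0, 1.07475, 1.51495, 2.89037, 3.10631.
Z = Σ e^(−Eᵢ/kT) = e^(−0) + e^(−1.07475) + e^(−1.51495) + e^(−2.89037) + e^(−3.10631) = 1.00000 + 0.341383 + 0.219819 + 0.0555557 + 0.0447658 = 1.66152.
P₁ = e^(−E₁/kT) / Z = 0.341383/1.66152 = 0.2055.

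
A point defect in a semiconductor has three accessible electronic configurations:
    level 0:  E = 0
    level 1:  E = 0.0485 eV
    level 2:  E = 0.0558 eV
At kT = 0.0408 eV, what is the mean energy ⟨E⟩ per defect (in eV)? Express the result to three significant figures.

Eᵢ/kT = 0, 1.1887, 1.3676.
Z = Σ e^(−Eᵢ/kT) = e^(−0) + e^(−1.1887) + e^(−1.3676) = 1.0000 + 0.30462 + 0.25472 = 1.5593.
⟨E⟩ = Σ Eᵢ e^(−Eᵢ/kT) / Z = (0·1.0000 + 0.0485·0.30462 + 0.0558·0.25472) / 1.5593 = 0.0186 eV.

0.0186 eV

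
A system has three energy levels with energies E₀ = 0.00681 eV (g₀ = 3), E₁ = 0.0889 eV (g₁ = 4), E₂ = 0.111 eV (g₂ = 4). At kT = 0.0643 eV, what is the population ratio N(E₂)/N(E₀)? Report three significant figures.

0.264

n₂/n₀ = (g₂/g₀) exp[−(E₂−E₀)/kT] = (4/3) × exp(−(0.10419 eV)/(0.0643 eV)) = (4/3) × exp(-1.6204) = 0.264.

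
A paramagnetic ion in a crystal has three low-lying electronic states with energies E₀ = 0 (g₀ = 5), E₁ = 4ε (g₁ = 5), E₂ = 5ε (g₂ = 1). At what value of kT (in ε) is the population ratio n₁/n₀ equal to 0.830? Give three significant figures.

n₁/n₀ = (g₁/g₀) exp[−(E₁−E₀)/kT] = 0.830.
⇒ (E₁−E₀)/kT = ln((5/5)/0.830) = ln(1.2048) = 0.18631.
kT = 4ε / 0.18631 = 21.5 ε.

21.5 ε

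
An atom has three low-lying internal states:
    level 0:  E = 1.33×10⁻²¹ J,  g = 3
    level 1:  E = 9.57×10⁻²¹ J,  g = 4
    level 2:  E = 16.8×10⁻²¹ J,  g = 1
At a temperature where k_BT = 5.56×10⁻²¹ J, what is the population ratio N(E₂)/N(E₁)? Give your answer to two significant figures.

0.068

n₂/n₁ = (g₂/g₁) exp[−(E₂−E₁)/kT] = (1/4) × exp(−(7.23 ×10⁻²¹ J)/(5.56 ×10⁻²¹ J)) = (1/4) × exp(-1.300) = 0.068.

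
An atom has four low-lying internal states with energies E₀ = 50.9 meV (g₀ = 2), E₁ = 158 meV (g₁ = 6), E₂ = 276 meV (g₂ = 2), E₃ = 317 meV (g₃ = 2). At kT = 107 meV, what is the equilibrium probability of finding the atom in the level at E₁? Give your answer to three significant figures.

0.478

Eᵢ/kT = 0.47570, 1.4766, 2.5794, 2.9626.
Z = Σ gᵢe^(−Eᵢ/kT) = 2·e^(−0.47570) + 6·e^(−1.4766) + 2·e^(−2.5794) + 2·e^(−2.9626) = 1.2429 + 1.3705 + 0.15164 + 0.10337 = 2.8684.
P₁ = g₁ e^(−E₁/kT) / Z = 1.3705/2.8684 = 0.478.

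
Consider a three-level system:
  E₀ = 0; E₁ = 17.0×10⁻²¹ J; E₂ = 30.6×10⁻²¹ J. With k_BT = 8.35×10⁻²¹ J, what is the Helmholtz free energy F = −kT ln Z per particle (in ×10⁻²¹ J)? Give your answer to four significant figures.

-1.212 ×10⁻²¹ J

Eᵢ/kT = 0, 2.03593, 3.66467.
Z = Σ e^(−Eᵢ/kT) = e^(−0) + e^(−2.03593) + e^(−3.66467) = 1.00000 + 0.130559 + 0.0256126 = 1.15617.
F = −kT ln Z = −8.35 × ln(1.15617) = −8.35 × 0.145113 = -1.212 ×10⁻²¹ J.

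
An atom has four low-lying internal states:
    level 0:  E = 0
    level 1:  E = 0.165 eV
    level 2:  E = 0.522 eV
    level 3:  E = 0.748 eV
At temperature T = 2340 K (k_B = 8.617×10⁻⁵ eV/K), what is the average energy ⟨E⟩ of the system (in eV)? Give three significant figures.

k_BT = 8.617×10⁻⁵ × 2340 K = 0.20164 eV.
Eᵢ/kT = 0, 0.81829, 2.5888, 3.7096.
Z = Σ e^(−Eᵢ/kT) = e^(−0) + e^(−0.81829) + e^(−2.5888) + e^(−3.7096) = 1.0000 + 0.44119 + 0.075110 + 0.024487 = 1.5408.
⟨E⟩ = Σ Eᵢ e^(−Eᵢ/kT) / Z = (0·1.0000 + 0.165·0.44119 + 0.522·0.075110 + 0.748·0.024487) / 1.5408 = 0.0846 eV.

0.0846 eV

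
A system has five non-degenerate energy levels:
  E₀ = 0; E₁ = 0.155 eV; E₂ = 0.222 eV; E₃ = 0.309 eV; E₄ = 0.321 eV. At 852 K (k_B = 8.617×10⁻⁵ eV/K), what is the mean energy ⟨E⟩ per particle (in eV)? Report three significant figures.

0.0319 eV

k_BT = 8.617×10⁻⁵ × 852 K = 0.073417 eV.
Eᵢ/kT = 0, 2.1112, 3.0238, 4.2088, 4.3723.
Z = Σ e^(−Eᵢ/kT) = e^(−0) + e^(−2.1112) + e^(−3.0238) + e^(−4.2088) + e^(−4.3723) = 1.0000 + 0.12109 + 0.048616 + 0.014864 + 0.012622 = 1.1972.
⟨E⟩ = Σ Eᵢ e^(−Eᵢ/kT) / Z = (0·1.0000 + 0.155·0.12109 + 0.222·0.048616 + 0.309·0.014864 + 0.321·0.012622) / 1.1972 = 0.0319 eV.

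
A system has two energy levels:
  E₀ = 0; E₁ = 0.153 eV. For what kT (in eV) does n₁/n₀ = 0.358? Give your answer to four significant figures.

0.1489 eV

n₁/n₀ = exp[−(E₁−E₀)/kT] = 0.358.
⇒ (E₁−E₀)/kT = ln(1/0.358) = ln(2.79330) = 1.02722.
kT = 0.153 eV / 1.02722 = 0.1489 eV.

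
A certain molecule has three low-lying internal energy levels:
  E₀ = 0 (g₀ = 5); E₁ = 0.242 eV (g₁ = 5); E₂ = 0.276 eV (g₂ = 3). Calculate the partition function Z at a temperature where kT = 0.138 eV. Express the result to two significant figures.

Eᵢ/kT = 0, 1.754, 2.000.
Z = Σ gᵢe^(−Eᵢ/kT) = 5·e^(−0) + 5·e^(−1.754) + 3·e^(−2.000) = 5.000 + 0.8654 + 0.4060 = 6.271.

Z = 6.3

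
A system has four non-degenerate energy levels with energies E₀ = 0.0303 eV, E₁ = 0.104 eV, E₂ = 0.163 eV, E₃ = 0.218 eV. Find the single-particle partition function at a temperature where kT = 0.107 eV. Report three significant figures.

Z = 1.48

Eᵢ/kT = 0.28318, 0.97196, 1.5234, 2.0374.
Z = Σ e^(−Eᵢ/kT) = e^(−0.28318) + e^(−0.97196) + e^(−1.5234) + e^(−2.0374) = 0.75338 + 0.37834 + 0.21797 + 0.13037 = 1.4801.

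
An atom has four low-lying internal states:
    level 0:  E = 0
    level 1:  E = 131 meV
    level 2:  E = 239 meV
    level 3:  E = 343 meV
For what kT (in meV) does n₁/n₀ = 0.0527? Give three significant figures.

n₁/n₀ = exp[−(E₁−E₀)/kT] = 0.0527.
⇒ (E₁−E₀)/kT = ln(1/0.0527) = ln(18.975) = 2.9431.
kT = 131 meV / 2.9431 = 44.5 meV.

44.5 meV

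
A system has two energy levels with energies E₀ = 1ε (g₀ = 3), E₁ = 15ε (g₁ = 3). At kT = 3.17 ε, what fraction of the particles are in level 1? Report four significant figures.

Eᵢ/kT = 0.315457, 4.73186.
Z = Σ gᵢe^(−Eᵢ/kT) = 3·e^(−0.315457) + 3·e^(−4.73186) = 2.18837 + 0.0264302 = 2.21480.
P₁ = g₁ e^(−E₁/kT) / Z = 0.0264302/2.21480 = 0.01193.

0.01193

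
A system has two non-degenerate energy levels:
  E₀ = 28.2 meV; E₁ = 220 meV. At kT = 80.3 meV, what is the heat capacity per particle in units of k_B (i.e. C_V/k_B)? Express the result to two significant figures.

Eᵢ/kT = 0.3512, 2.740.
Z = Σ e^(−Eᵢ/kT) = e^(−0.3512) + e^(−2.740) = 0.7038 + 0.06457 = 0.7684.
⟨E⟩ = 44.32 meV, ⟨E²⟩ = 4796 meV².
C_V/k_B = (⟨E²⟩ − ⟨E⟩²)/(kT)² = (4796 − 1964)/6448 = 0.44.

0.44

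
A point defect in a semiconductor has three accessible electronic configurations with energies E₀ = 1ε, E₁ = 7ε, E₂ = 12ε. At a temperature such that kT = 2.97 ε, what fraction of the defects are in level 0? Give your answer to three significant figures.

0.864

Eᵢ/kT = 0.33670, 2.3569, 4.0404.
Z = Σ e^(−Eᵢ/kT) = e^(−0.33670) + e^(−2.3569) + e^(−4.0404) = 0.71412 + 0.094713 + 0.017590 = 0.82642.
P₀ = e^(−E₀/kT) / Z = 0.71412/0.82642 = 0.864.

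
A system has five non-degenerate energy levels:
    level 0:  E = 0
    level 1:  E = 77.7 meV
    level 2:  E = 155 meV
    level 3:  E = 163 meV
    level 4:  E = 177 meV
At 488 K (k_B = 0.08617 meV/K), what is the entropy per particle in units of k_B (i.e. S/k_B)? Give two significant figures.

0.63

k_BT = 0.08617 × 488 K = 42.05 meV.
Eᵢ/kT = 0, 1.848, 3.686, 3.876, 4.209.
Z = Σ e^(−Eᵢ/kT) = e^(−0) + e^(−1.848) + e^(−3.686) + e^(−3.876) + e^(−4.209) = 1.000 + 0.1576 + 0.02507 + 0.02073 + 0.01486 = 1.218.
⟨E⟩ = Σ EᵢPᵢ = 18.18 meV.
S/k_B = ln Z + ⟨E⟩/kT = ln(1.218) + 18.18/42.05 = 0.1972 + 0.4323 = 0.63.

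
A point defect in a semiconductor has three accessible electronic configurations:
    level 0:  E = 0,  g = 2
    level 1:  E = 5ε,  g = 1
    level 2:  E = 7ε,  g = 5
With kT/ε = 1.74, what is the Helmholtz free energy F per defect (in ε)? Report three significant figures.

-1.33 ε

Eᵢ/kT = 0, 2.8736, 4.0230.
Z = Σ gᵢe^(−Eᵢ/kT) = 2·e^(−0) + 1·e^(−2.8736) + 5·e^(−4.0230) = 2.0000 + 0.056495 + 0.089496 = 2.1460.
F = −kT ln Z = −1.74 × ln(2.1460) = −1.74 × 0.76361 = -1.33 ε.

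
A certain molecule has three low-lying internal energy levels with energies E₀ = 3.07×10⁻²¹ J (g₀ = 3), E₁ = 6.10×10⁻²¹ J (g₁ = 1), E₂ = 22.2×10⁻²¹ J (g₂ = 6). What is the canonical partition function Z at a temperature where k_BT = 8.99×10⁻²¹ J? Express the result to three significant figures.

Z = 3.15

Eᵢ/kT = 0.34149, 0.67853, 2.4694.
Z = Σ gᵢe^(−Eᵢ/kT) = 3·e^(−0.34149) + 1·e^(−0.67853) + 6·e^(−2.4694) = 2.1321 + 0.50736 + 0.50781 = 3.1473.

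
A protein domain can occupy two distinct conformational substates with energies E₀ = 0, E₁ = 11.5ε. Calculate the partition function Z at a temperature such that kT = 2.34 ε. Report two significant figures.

Eᵢ/kT = 0, 4.915.
Z = Σ e^(−Eᵢ/kT) = e^(−0) + e^(−4.915) = 1.000 + 0.007336 = 1.007.

Z = 1.0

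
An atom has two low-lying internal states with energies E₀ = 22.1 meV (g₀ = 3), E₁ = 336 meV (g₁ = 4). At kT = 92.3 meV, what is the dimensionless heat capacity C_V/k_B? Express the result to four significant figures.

Eᵢ/kT = 0.239437, 3.64030.
Z = Σ gᵢe^(−Eᵢ/kT) = 3·e^(−0.239437) + 4·e^(−3.64030) = 2.36121 + 0.104978 = 2.46619.
⟨E⟩ = 35.4617 meV, ⟨E²⟩ = 5273.25 meV².
C_V/k_B = (⟨E²⟩ − ⟨E⟩²)/(kT)² = (5273.25 − 1257.53)/8519.29 = 0.4714.

0.4714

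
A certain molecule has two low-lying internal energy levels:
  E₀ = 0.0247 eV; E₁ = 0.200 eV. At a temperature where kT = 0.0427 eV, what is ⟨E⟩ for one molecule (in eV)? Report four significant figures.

0.02754 eV

Eᵢ/kT = 0.578454, 4.68384.
Z = Σ e^(−Eᵢ/kT) = e^(−0.578454) + e^(−4.68384) = 0.560765 + 0.00924345 = 0.570008.
⟨E⟩ = Σ Eᵢ e^(−Eᵢ/kT) / Z = (0.0247·0.560765 + 0.200·0.00924345) / 0.570008 = 0.02754 eV.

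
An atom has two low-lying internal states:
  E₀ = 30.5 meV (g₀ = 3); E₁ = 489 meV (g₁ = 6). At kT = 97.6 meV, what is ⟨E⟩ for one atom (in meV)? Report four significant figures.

38.71 meV

Eᵢ/kT = 0.312500, 5.01025.
Z = Σ gᵢe^(−Eᵢ/kT) = 3·e^(−0.312500) + 6·e^(−5.01025) = 2.19485 + 0.0400154 = 2.23487.
⟨E⟩ = Σ Eᵢ gᵢe^(−Eᵢ/kT) / Z = (30.5·2.19485 + 489·0.0400154) / 2.23487 = 38.71 meV.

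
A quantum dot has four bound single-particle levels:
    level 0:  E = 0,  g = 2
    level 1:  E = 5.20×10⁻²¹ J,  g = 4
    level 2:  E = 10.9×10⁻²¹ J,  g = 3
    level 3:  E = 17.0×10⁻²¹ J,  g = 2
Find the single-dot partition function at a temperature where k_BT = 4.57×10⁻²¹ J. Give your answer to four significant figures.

Eᵢ/kT = 0, 1.13786, 2.38512, 3.71991.
Z = Σ gᵢe^(−Eᵢ/kT) = 2·e^(−0) + 4·e^(−1.13786) + 3·e^(−2.38512) + 2·e^(−3.71991) = 2.00000 + 1.28202 + 0.276234 + 0.0484723 = 3.60673.

Z = 3.607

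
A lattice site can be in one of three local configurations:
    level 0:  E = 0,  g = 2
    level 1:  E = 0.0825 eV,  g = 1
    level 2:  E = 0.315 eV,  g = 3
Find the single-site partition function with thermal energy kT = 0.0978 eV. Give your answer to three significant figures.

Z = 2.55

Eᵢ/kT = 0, 0.84356, 3.2209.
Z = Σ gᵢe^(−Eᵢ/kT) = 2·e^(−0) + 1·e^(−0.84356) + 3·e^(−3.2209) = 2.0000 + 0.43018 + 0.11976 = 2.5499.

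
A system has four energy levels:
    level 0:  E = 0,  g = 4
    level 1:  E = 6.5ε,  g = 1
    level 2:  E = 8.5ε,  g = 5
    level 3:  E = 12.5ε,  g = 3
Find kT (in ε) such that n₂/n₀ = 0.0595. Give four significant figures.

n₂/n₀ = (g₂/g₀) exp[−(E₂−E₀)/kT] = 0.0595.
⇒ (E₂−E₀)/kT = ln((5/4)/0.0595) = ln(21.0084) = 3.04492.
kT = 8.5ε / 3.04492 = 2.792 ε.

2.792 ε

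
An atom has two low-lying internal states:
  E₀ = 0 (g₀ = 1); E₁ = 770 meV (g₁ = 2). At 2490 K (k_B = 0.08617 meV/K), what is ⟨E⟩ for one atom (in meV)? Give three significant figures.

40.3 meV

k_BT = 0.08617 × 2490 K = 214.56 meV.
Eᵢ/kT = 0, 3.5887.
Z = Σ gᵢe^(−Eᵢ/kT) = 1·e^(−0) + 2·e^(−3.5887) = 1.0000 + 0.055268 = 1.0553.
⟨E⟩ = Σ Eᵢ gᵢe^(−Eᵢ/kT) / Z = (0·1.0000 + 770·0.055268) / 1.0553 = 40.3 meV.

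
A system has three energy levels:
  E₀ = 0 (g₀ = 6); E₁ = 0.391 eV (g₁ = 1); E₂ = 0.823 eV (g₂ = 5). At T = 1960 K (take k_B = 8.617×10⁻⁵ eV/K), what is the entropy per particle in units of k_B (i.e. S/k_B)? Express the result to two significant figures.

1.9

k_BT = 8.617×10⁻⁵ × 1960 K = 0.1689 eV.
Eᵢ/kT = 0, 2.315, 4.873.
Z = Σ gᵢe^(−Eᵢ/kT) = 6·e^(−0) + 1·e^(−2.315) + 5·e^(−4.873) = 6.000 + 0.09877 + 0.03825 = 6.137.
⟨E⟩ = Σ EᵢPᵢ = 0.01142 eV.
S/k_B = ln Z + ⟨E⟩/kT = ln(6.137) + 0.01142/0.1689 = 1.814 + 0.06761 = 1.9.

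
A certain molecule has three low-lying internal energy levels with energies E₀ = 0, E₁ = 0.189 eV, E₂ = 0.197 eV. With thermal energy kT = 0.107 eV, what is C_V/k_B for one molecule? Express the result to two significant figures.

Eᵢ/kT = 0, 1.766, 1.841.
Z = Σ e^(−Eᵢ/kT) = e^(−0) + e^(−1.766) + e^(−1.841) = 1.000 + 0.1710 + 0.1587 = 1.330.
⟨E⟩ = 0.04781 eV, ⟨E²⟩ = 0.009224 eV².
C_V/k_B = (⟨E²⟩ − ⟨E⟩²)/(kT)² = (0.009224 − 0.002286)/0.01145 = 0.61.

0.61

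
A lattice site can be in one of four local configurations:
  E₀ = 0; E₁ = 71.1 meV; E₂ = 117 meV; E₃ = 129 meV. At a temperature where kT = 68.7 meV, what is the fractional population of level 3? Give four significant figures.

Eᵢ/kT = 0, 1.03493, 1.70306, 1.87773.
Z = Σ e^(−Eᵢ/kT) = e^(−0) + e^(−1.03493) + e^(−1.70306) + e^(−1.87773) = 1.00000 + 0.355251 + 0.182125 + 0.152937 = 1.69031.
P₃ = e^(−E₃/kT) / Z = 0.152937/1.69031 = 0.09048.

0.09048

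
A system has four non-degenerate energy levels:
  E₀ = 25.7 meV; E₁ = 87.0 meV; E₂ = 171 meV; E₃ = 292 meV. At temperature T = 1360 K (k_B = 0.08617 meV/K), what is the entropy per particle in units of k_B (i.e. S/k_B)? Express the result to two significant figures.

k_BT = 0.08617 × 1360 K = 117.2 meV.
Eᵢ/kT = 0.2193, 0.7423, 1.459, 2.491.
Z = Σ e^(−Eᵢ/kT) = e^(−0.2193) + e^(−0.7423) + e^(−1.459) + e^(−2.491) = 0.8031 + 0.4760 + 0.2325 + 0.08283 = 1.594.
⟨E⟩ = Σ EᵢPᵢ = 79.04 meV.
S/k_B = ln Z + ⟨E⟩/kT = ln(1.594) + 79.04/117.2 = 0.4662 + 0.6744 = 1.1.

1.1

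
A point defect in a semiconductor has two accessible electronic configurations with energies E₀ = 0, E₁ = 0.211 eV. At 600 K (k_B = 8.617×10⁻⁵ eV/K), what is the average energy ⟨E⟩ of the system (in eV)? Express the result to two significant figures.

k_BT = 8.617×10⁻⁵ × 600 K = 0.05170 eV.
Eᵢ/kT = 0, 4.081.
Z = Σ e^(−Eᵢ/kT) = e^(−0) + e^(−4.081) = 1.000 + 0.01689 = 1.017.
⟨E⟩ = Σ Eᵢ e^(−Eᵢ/kT) / Z = (0·1.000 + 0.211·0.01689) / 1.017 = 0.0035 eV.

0.0035 eV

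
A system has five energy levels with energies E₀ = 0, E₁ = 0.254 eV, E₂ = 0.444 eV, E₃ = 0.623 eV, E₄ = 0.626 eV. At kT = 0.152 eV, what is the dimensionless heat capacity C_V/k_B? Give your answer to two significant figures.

0.98

Eᵢ/kT = 0, 1.671, 2.921, 4.099, 4.118.
Z = Σ e^(−Eᵢ/kT) = e^(−0) + e^(−1.671) + e^(−2.921) + e^(−4.099) + e^(−4.118) = 1.000 + 0.1881 + 0.05388 + 0.01659 + 0.01628 = 1.275.
⟨E⟩ = 0.07233 eV, ⟨E²⟩ = 0.02790 eV².
C_V/k_B = (⟨E²⟩ − ⟨E⟩²)/(kT)² = (0.02790 − 0.005232)/0.02310 = 0.98.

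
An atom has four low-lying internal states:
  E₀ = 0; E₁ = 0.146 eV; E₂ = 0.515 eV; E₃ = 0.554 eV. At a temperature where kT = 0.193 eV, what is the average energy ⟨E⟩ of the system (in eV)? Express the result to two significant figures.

Eᵢ/kT = 0, 0.7565, 2.668, 2.870.
Z = Σ e^(−Eᵢ/kT) = e^(−0) + e^(−0.7565) + e^(−2.668) + e^(−2.870) = 1.000 + 0.4693 + 0.06939 + 0.05670 = 1.595.
⟨E⟩ = Σ Eᵢ e^(−Eᵢ/kT) / Z = (0·1.000 + 0.146·0.4693 + 0.515·0.06939 + 0.554·0.05670) / 1.595 = 0.085 eV.

0.085 eV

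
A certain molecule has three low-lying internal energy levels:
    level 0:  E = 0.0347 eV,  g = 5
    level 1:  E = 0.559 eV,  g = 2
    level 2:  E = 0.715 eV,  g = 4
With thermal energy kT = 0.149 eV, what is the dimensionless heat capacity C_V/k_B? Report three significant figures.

0.308

Eᵢ/kT = 0.23289, 3.7517, 4.7987.
Z = Σ gᵢe^(−Eᵢ/kT) = 5·e^(−0.23289) + 2·e^(−3.7517) + 4·e^(−4.7987) = 3.9612 + 0.046956 + 0.032962 = 4.0411.
⟨E⟩ = 0.046341 eV, ⟨E²⟩ = 0.0089811 eV².
C_V/k_B = (⟨E²⟩ − ⟨E⟩²)/(kT)² = (0.0089811 − 0.0021475)/0.022201 = 0.308.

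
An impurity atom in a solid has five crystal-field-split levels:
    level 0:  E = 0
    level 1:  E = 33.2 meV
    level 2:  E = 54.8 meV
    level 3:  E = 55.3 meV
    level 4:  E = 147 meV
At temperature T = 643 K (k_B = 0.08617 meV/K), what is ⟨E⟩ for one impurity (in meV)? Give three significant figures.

29.4 meV

k_BT = 0.08617 × 643 K = 55.407 meV.
Eᵢ/kT = 0, 0.59920, 0.98904, 0.99807, 2.6531.
Z = Σ e^(−Eᵢ/kT) = e^(−0) + e^(−0.59920) + e^(−0.98904) + e^(−0.99807) + e^(−2.6531) = 1.0000 + 0.54925 + 0.37193 + 0.36859 + 0.070433 = 2.3602.
⟨E⟩ = Σ Eᵢ e^(−Eᵢ/kT) / Z = (0·1.0000 + 33.2·0.54925 + 54.8·0.37193 + 55.3·0.36859 + 147·0.070433) / 2.3602 = 29.4 meV.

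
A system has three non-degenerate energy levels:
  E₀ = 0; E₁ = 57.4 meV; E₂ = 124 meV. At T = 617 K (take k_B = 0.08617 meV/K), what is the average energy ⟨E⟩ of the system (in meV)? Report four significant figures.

21.95 meV

k_BT = 0.08617 × 617 K = 53.1669 meV.
Eᵢ/kT = 0, 1.07962, 2.33228.
Z = Σ e^(−Eᵢ/kT) = e^(−0) + e^(−1.07962) + e^(−2.33228) = 1.00000 + 0.339725 + 0.0970742 = 1.43680.
⟨E⟩ = Σ Eᵢ e^(−Eᵢ/kT) / Z = (0·1.00000 + 57.4·0.339725 + 124·0.0970742) / 1.43680 = 21.95 meV.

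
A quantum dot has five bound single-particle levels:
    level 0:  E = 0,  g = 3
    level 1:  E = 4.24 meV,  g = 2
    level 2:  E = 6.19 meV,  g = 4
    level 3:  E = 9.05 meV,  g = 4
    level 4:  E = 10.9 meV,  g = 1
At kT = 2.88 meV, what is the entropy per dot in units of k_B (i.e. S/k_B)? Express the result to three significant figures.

1.98

Eᵢ/kT = 0, 1.4722, 2.1493, 3.1424, 3.7847.
Z = Σ gᵢe^(−Eᵢ/kT) = 3·e^(−0) + 2·e^(−1.4722) + 4·e^(−2.1493) + 4·e^(−3.1424) + 1·e^(−3.7847) = 3.0000 + 0.45884 + 0.46626 + 0.17272 + 0.022716 = 4.1205.
⟨E⟩ = Σ EᵢPᵢ = 1.6120 meV.
S/k_B = ln Z + ⟨E⟩/kT = ln(4.1205) + 1.6120/2.88 = 1.4160 + 0.55972 = 1.98.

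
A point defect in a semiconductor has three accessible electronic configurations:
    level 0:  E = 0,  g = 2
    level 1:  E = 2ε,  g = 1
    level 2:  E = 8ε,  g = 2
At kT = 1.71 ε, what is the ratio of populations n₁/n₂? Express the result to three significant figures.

16.7

n₁/n₂ = (g₁/g₂) exp[−(E₁−E₂)/kT] = (1/2) × exp(−(-6ε)/(1.71ε)) = (1/2) × exp(3.5088) = 16.7.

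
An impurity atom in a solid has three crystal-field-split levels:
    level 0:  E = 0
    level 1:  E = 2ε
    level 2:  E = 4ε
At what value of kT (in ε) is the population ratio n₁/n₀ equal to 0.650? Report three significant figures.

4.64 ε

n₁/n₀ = exp[−(E₁−E₀)/kT] = 0.650.
⇒ (E₁−E₀)/kT = ln(1/0.650) = ln(1.5385) = 0.43081.
kT = 2ε / 0.43081 = 4.64 ε.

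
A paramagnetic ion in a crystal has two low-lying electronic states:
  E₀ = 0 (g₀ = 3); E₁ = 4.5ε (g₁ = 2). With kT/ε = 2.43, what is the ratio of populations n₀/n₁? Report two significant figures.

n₀/n₁ = (g₀/g₁) exp[−(E₀−E₁)/kT] = (3/2) × exp(−(-4.5ε)/(2.43ε)) = (3/2) × exp(1.852) = 9.6.

9.6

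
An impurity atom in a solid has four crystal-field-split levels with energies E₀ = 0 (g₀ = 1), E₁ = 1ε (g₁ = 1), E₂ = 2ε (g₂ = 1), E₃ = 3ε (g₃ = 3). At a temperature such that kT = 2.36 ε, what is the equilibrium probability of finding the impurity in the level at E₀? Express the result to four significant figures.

0.3419

Eᵢ/kT = 0, 0.423729, 0.847458, 1.27119.
Z = Σ gᵢe^(−Eᵢ/kT) = 1·e^(−0) + 1·e^(−0.423729) + 1·e^(−0.847458) + 3·e^(−1.27119) = 1.00000 + 0.654601 + 0.428503 + 0.841493 = 2.92460.
P₀ = g₀ e^(−E₀/kT) / Z = 1.00000/2.92460 = 0.3419.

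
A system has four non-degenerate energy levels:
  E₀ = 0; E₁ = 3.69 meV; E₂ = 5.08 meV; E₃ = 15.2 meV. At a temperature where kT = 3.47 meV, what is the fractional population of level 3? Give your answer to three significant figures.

Eᵢ/kT = 0, 1.0634, 1.4640, 4.3804.
Z = Σ e^(−Eᵢ/kT) = e^(−0) + e^(−1.0634) + e^(−1.4640) + e^(−4.3804) = 1.0000 + 0.34528 + 0.23131 + 0.012520 = 1.5891.
P₃ = e^(−E₃/kT) / Z = 0.012520/1.5891 = 0.00788.

0.00788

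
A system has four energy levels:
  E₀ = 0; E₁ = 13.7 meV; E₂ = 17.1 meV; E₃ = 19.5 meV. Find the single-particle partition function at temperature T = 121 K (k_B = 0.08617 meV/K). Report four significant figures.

k_BT = 0.08617 × 121 K = 10.4266 meV.
Eᵢ/kT = 0, 1.31395, 1.64004, 1.87022.
Z = Σ e^(−Eᵢ/kT) = e^(−0) + e^(−1.31395) + e^(−1.64004) + e^(−1.87022) = 1.00000 + 0.268756 + 0.193972 + 0.154090 = 1.61682.

Z = 1.617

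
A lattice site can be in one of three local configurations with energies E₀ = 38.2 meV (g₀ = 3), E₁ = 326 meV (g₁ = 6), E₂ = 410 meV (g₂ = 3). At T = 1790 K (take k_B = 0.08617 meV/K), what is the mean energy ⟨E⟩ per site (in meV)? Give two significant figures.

k_BT = 0.08617 × 1790 K = 154.2 meV.
Eᵢ/kT = 0.2477, 2.114, 2.659.
Z = Σ gᵢe^(−Eᵢ/kT) = 3·e^(−0.2477) + 6·e^(−2.114) + 3·e^(−2.659) = 2.342 + 0.7245 + 0.2101 = 3.277.
⟨E⟩ = Σ Eᵢ gᵢe^(−Eᵢ/kT) / Z = (38.2·2.342 + 326·0.7245 + 410·0.2101) / 3.277 = 130 meV.

130 meV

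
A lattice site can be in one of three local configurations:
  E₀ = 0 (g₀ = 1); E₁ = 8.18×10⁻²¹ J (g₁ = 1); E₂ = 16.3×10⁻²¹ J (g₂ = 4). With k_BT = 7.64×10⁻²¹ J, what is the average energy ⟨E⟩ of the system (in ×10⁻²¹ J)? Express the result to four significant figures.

Eᵢ/kT = 0, 1.07068, 2.13351.
Z = Σ gᵢe^(−Eᵢ/kT) = 1·e^(−0) + 1·e^(−1.07068) + 4·e^(−2.13351) = 1.00000 + 0.342775 + 0.473684 = 1.81646.
⟨E⟩ = Σ Eᵢ gᵢe^(−Eᵢ/kT) / Z = (0·1.00000 + 8.18·0.342775 + 16.3·0.473684) / 1.81646 = 5.794 ×10⁻²¹ J.

5.794 ×10⁻²¹ J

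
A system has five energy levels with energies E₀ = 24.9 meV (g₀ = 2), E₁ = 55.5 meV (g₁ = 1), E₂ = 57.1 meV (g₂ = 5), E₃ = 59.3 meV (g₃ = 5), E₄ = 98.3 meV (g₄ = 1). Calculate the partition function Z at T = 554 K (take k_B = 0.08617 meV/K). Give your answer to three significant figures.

k_BT = 0.08617 × 554 K = 47.738 meV.
Eᵢ/kT = 0.52160, 1.1626, 1.1961, 1.2422, 2.0592.
Z = Σ gᵢe^(−Eᵢ/kT) = 2·e^(−0.52160) + 1·e^(−1.1626) + 5·e^(−1.1961) + 5·e^(−1.2422) + 1·e^(−2.0592) = 1.1871 + 0.31267 + 1.5119 + 1.4437 + 0.12756 = 4.5829.

Z = 4.58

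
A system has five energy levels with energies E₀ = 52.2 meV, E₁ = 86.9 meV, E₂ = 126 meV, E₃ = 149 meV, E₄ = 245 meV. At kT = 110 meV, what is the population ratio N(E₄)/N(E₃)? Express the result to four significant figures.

n₄/n₃ = exp[−(E₄−E₃)/kT] = exp(−(96 meV)/(110 meV)) = exp(-0.872727) = 0.4178.

0.4178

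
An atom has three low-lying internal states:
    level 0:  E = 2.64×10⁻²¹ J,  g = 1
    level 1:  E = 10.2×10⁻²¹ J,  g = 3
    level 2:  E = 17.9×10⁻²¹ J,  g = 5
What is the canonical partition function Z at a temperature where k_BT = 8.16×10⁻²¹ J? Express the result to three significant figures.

Z = 2.14

Eᵢ/kT = 0.32353, 1.2500, 2.1936.
Z = Σ gᵢe^(−Eᵢ/kT) = 1·e^(−0.32353) + 3·e^(−1.2500) + 5·e^(−2.1936) = 0.72359 + 0.85951 + 0.55757 = 2.1407.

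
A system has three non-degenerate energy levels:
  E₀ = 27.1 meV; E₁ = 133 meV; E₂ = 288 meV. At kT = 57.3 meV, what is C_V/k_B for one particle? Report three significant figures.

Eᵢ/kT = 0.47295, 2.3211, 5.0262.
Z = Σ e^(−Eᵢ/kT) = e^(−0.47295) + e^(−2.3211) + e^(−5.0262) = 0.62316 + 0.098166 + 0.0065637 = 0.72789.
⟨E⟩ = 43.735 meV, ⟨E²⟩ = 3762.3 meV².
C_V/k_B = (⟨E²⟩ − ⟨E⟩²)/(kT)² = (3762.3 − 1912.8)/3283.3 = 0.563.

0.563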